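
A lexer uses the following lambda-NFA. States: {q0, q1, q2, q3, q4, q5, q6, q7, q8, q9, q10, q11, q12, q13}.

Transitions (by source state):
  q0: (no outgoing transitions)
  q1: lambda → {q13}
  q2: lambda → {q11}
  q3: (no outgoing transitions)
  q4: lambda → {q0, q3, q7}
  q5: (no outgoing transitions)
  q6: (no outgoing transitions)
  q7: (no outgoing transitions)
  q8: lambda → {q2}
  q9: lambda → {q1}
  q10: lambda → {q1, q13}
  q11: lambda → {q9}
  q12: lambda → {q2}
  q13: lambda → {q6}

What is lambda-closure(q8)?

{q1, q2, q6, q8, q9, q11, q13}

Start with {q8}.
From q8 via lambda: add q2.
From q2 via lambda: add q11.
From q11 via lambda: add q9.
From q9 via lambda: add q1.
From q1 via lambda: add q13.
From q13 via lambda: add q6.
No new states can be added; the closed set is {q1, q2, q6, q8, q9, q11, q13}.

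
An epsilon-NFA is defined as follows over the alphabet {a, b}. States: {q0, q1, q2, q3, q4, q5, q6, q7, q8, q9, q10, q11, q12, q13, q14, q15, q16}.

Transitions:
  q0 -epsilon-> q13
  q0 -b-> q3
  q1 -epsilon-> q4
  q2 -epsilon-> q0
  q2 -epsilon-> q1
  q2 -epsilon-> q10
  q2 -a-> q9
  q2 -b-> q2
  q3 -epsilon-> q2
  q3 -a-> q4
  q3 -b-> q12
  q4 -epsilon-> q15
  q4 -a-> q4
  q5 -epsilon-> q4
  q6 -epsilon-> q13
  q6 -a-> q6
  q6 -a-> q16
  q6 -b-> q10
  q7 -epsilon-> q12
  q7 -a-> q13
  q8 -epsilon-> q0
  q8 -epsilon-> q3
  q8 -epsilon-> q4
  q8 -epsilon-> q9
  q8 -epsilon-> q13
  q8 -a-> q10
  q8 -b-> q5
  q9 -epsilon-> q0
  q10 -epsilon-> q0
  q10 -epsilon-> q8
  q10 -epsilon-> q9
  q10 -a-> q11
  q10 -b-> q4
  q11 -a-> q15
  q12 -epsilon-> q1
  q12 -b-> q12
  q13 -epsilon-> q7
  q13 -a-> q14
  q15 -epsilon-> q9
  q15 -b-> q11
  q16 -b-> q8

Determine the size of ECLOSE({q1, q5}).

Start with {q1, q5}.
From q1 via epsilon: add q4.
From q4 via epsilon: add q15.
From q15 via epsilon: add q9.
From q9 via epsilon: add q0.
From q0 via epsilon: add q13.
From q13 via epsilon: add q7.
From q7 via epsilon: add q12.
epsilon-closure = {q0, q1, q4, q5, q7, q9, q12, q13, q15}, which has 9 states.

9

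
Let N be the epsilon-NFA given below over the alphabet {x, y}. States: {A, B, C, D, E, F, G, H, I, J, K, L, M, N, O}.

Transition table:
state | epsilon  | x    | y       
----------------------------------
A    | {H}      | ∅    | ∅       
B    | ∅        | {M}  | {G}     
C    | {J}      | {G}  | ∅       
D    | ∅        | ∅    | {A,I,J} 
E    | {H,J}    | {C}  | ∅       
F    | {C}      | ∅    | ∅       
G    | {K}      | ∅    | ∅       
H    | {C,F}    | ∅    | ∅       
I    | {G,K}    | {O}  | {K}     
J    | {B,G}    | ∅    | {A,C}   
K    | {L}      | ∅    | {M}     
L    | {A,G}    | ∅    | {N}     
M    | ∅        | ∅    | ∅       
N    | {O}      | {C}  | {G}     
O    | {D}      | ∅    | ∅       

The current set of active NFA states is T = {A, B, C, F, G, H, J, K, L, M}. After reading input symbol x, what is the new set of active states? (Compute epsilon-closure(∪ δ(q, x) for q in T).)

{A, B, C, F, G, H, J, K, L, M}

B on x → {M}.
C on x → {G}.
No x-transition from A, F, G, H, J, K, L, M.
Union after reading x: {G, M}.
Now take the epsilon-closure:
From G via epsilon: add K.
From K via epsilon: add L.
From L via epsilon: add A.
From A via epsilon: add H.
From H via epsilon: add C, F.
From C via epsilon: add J.
From J via epsilon: add B.
No new states can be added; the closed set is {A, B, C, F, G, H, J, K, L, M}.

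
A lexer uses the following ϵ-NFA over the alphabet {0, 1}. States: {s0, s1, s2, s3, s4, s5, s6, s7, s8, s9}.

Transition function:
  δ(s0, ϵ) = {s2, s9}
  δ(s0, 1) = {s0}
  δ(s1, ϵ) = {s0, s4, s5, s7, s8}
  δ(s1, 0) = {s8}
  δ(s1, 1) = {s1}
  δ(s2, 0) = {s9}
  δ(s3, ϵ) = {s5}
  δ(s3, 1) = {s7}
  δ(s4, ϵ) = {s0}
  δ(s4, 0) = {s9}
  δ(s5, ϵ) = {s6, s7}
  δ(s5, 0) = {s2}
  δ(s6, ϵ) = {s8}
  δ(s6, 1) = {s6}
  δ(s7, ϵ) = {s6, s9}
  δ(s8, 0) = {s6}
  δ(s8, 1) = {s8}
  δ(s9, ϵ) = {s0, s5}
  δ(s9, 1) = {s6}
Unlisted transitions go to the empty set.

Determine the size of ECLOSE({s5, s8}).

7

Start with {s5, s8}.
From s5 via ϵ: add s6, s7.
From s7 via ϵ: add s9.
From s9 via ϵ: add s0.
From s0 via ϵ: add s2.
ϵ-closure = {s0, s2, s5, s6, s7, s8, s9}, which has 7 states.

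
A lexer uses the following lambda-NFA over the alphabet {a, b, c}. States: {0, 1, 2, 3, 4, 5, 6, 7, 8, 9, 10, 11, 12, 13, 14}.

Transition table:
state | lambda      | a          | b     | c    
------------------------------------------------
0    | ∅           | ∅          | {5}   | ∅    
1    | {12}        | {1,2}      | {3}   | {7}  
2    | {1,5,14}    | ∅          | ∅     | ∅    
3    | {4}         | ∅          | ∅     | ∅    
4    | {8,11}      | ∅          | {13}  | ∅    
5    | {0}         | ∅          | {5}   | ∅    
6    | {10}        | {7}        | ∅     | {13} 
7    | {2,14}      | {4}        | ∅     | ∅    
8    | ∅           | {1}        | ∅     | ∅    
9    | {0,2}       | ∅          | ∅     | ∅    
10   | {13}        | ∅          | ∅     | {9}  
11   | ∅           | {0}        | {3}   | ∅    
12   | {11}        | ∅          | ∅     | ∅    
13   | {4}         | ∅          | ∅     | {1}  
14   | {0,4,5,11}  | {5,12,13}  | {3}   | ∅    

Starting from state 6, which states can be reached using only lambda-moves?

Start with {6}.
From 6 via lambda: add 10.
From 10 via lambda: add 13.
From 13 via lambda: add 4.
From 4 via lambda: add 8, 11.
No new states can be added; the closed set is {4, 6, 8, 10, 11, 13}.

{4, 6, 8, 10, 11, 13}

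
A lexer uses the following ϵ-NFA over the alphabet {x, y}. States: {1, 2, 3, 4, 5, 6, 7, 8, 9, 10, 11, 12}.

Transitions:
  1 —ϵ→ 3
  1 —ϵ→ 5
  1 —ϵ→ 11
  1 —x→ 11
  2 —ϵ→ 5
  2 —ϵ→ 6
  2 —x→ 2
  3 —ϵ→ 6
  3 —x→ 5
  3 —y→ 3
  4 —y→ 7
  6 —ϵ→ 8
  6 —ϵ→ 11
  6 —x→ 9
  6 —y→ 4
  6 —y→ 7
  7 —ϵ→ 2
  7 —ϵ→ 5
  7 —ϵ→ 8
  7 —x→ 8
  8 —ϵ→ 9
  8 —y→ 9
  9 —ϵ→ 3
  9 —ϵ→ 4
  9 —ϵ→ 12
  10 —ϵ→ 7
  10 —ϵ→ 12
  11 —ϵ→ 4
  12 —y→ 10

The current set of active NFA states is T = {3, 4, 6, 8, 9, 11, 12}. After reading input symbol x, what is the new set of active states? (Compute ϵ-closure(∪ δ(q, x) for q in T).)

{3, 4, 5, 6, 8, 9, 11, 12}

3 on x → {5}.
6 on x → {9}.
No x-transition from 4, 8, 9, 11, 12.
Union after reading x: {5, 9}.
Now take the ϵ-closure:
From 9 via ϵ: add 3, 4, 12.
From 3 via ϵ: add 6.
From 6 via ϵ: add 8, 11.
No new states can be added; the closed set is {3, 4, 5, 6, 8, 9, 11, 12}.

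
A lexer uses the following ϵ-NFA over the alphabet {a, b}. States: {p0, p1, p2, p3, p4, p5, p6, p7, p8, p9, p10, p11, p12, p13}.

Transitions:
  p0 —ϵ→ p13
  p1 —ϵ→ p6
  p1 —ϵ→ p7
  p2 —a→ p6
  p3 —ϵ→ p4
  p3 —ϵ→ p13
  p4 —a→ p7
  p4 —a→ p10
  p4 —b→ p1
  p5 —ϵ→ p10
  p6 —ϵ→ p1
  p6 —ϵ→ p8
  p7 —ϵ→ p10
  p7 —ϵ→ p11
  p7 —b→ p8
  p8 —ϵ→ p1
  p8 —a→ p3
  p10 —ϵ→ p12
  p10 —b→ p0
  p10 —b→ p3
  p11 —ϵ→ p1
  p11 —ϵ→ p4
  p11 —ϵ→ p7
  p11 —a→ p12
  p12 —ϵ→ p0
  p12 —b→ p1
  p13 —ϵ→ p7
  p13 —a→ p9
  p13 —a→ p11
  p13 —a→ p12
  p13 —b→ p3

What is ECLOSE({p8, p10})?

{p0, p1, p4, p6, p7, p8, p10, p11, p12, p13}

Start with {p8, p10}.
From p8 via ϵ: add p1.
From p10 via ϵ: add p12.
From p1 via ϵ: add p6, p7.
From p12 via ϵ: add p0.
From p0 via ϵ: add p13.
From p7 via ϵ: add p11.
From p11 via ϵ: add p4.
No new states can be added; the closed set is {p0, p1, p4, p6, p7, p8, p10, p11, p12, p13}.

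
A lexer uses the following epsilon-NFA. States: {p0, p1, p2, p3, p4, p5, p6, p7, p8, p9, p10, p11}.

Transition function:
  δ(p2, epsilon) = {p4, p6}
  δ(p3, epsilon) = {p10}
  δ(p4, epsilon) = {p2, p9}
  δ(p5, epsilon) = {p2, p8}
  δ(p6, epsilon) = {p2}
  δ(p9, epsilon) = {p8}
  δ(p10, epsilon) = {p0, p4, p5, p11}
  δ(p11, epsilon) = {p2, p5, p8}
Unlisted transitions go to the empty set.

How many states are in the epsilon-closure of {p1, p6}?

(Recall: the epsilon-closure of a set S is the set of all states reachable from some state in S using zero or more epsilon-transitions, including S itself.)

Start with {p1, p6}.
From p6 via epsilon: add p2.
From p2 via epsilon: add p4.
From p4 via epsilon: add p9.
From p9 via epsilon: add p8.
epsilon-closure = {p1, p2, p4, p6, p8, p9}, which has 6 states.

6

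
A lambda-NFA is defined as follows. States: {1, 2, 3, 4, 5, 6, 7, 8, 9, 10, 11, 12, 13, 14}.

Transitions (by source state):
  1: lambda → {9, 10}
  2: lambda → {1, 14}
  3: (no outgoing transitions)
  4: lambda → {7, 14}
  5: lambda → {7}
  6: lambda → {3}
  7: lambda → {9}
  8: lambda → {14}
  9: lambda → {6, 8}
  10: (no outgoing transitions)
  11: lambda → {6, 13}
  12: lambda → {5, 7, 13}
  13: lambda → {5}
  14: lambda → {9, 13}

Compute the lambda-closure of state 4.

{3, 4, 5, 6, 7, 8, 9, 13, 14}

Start with {4}.
From 4 via lambda: add 7, 14.
From 7 via lambda: add 9.
From 14 via lambda: add 13.
From 9 via lambda: add 6, 8.
From 13 via lambda: add 5.
From 6 via lambda: add 3.
No new states can be added; the closed set is {3, 4, 5, 6, 7, 8, 9, 13, 14}.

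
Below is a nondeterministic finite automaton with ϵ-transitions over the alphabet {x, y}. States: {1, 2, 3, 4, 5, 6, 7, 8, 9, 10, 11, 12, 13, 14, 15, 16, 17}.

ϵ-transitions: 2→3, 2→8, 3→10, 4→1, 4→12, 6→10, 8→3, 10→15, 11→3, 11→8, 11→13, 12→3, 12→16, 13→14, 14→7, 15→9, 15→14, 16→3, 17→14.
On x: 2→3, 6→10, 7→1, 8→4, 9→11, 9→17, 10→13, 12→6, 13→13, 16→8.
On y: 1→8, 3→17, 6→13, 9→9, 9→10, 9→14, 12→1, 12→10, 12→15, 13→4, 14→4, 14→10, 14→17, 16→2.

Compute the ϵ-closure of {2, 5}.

{2, 3, 5, 7, 8, 9, 10, 14, 15}

Start with {2, 5}.
From 2 via ϵ: add 3, 8.
From 3 via ϵ: add 10.
From 10 via ϵ: add 15.
From 15 via ϵ: add 9, 14.
From 14 via ϵ: add 7.
No new states can be added; the closed set is {2, 3, 5, 7, 8, 9, 10, 14, 15}.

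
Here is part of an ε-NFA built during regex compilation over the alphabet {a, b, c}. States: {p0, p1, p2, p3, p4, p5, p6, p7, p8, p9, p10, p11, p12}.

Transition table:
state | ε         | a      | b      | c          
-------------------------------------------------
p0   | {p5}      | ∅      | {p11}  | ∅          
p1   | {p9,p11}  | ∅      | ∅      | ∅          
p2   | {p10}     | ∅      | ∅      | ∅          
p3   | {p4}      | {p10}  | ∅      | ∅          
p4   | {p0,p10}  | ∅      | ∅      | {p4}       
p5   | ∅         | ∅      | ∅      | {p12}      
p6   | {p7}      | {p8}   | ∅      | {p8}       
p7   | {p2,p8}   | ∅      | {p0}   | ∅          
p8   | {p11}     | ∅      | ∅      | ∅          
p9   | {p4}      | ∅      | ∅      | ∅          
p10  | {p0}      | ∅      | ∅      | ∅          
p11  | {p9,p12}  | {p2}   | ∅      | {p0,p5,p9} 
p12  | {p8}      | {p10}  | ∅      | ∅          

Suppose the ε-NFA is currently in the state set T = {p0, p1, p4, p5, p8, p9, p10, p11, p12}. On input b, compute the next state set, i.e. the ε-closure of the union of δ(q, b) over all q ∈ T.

p0 on b → {p11}.
No b-transition from p1, p4, p5, p8, p9, p10, p11, p12.
Union after reading b: {p11}.
Now take the ε-closure:
From p11 via ε: add p9, p12.
From p9 via ε: add p4.
From p12 via ε: add p8.
From p4 via ε: add p0, p10.
From p0 via ε: add p5.
No new states can be added; the closed set is {p0, p4, p5, p8, p9, p10, p11, p12}.

{p0, p4, p5, p8, p9, p10, p11, p12}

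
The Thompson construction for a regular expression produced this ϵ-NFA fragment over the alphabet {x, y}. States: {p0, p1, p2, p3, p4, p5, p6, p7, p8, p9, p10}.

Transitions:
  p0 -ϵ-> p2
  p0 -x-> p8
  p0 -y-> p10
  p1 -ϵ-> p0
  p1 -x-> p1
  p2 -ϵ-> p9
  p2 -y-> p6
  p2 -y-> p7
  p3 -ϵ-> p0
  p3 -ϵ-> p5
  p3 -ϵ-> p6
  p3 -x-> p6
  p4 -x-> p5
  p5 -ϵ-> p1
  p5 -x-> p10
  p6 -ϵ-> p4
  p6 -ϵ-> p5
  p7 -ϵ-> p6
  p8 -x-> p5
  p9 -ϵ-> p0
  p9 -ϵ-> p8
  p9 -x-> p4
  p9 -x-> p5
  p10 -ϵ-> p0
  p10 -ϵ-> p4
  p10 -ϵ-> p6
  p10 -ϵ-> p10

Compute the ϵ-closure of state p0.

Start with {p0}.
From p0 via ϵ: add p2.
From p2 via ϵ: add p9.
From p9 via ϵ: add p8.
No new states can be added; the closed set is {p0, p2, p8, p9}.

{p0, p2, p8, p9}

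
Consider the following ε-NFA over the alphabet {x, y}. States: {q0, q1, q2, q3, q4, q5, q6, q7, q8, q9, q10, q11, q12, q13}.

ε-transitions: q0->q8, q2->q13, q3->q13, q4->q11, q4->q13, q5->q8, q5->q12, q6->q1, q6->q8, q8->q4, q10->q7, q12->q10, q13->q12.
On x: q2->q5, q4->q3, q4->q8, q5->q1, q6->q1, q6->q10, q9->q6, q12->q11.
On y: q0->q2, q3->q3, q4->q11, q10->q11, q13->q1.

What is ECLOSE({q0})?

Start with {q0}.
From q0 via ε: add q8.
From q8 via ε: add q4.
From q4 via ε: add q11, q13.
From q13 via ε: add q12.
From q12 via ε: add q10.
From q10 via ε: add q7.
No new states can be added; the closed set is {q0, q4, q7, q8, q10, q11, q12, q13}.

{q0, q4, q7, q8, q10, q11, q12, q13}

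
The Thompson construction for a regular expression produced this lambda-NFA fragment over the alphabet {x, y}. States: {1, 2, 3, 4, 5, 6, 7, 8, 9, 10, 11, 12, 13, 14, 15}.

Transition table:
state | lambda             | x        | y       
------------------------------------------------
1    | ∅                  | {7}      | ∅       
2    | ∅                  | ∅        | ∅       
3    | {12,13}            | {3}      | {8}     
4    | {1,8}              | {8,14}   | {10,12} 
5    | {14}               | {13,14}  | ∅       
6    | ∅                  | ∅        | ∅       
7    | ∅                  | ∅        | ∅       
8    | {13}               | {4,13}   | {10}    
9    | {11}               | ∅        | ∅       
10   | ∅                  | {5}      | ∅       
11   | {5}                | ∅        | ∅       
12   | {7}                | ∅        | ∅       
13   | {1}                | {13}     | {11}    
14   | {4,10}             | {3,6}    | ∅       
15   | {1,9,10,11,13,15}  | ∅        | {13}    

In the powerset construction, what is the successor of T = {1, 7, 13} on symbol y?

13 on y → {11}.
No y-transition from 1, 7.
Union after reading y: {11}.
Now take the lambda-closure:
From 11 via lambda: add 5.
From 5 via lambda: add 14.
From 14 via lambda: add 4, 10.
From 4 via lambda: add 1, 8.
From 8 via lambda: add 13.
No new states can be added; the closed set is {1, 4, 5, 8, 10, 11, 13, 14}.

{1, 4, 5, 8, 10, 11, 13, 14}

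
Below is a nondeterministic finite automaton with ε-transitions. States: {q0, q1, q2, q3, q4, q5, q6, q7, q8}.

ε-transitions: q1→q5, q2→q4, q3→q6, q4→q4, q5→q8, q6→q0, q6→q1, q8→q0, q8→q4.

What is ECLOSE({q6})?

{q0, q1, q4, q5, q6, q8}

Start with {q6}.
From q6 via ε: add q0, q1.
From q1 via ε: add q5.
From q5 via ε: add q8.
From q8 via ε: add q4.
No new states can be added; the closed set is {q0, q1, q4, q5, q6, q8}.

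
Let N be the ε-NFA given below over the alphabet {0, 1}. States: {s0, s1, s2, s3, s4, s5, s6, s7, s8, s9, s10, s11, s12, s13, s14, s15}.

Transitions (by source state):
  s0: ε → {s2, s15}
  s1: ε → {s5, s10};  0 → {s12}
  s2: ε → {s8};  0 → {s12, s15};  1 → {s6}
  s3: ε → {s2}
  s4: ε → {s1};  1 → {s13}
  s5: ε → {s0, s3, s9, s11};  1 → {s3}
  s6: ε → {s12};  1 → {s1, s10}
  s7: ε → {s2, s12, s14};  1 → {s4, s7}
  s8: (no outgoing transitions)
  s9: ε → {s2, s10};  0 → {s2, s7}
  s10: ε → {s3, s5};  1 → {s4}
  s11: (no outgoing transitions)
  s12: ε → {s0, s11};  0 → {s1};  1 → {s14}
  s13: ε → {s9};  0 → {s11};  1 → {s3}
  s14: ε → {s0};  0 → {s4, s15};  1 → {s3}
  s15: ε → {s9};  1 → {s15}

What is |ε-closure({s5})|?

Start with {s5}.
From s5 via ε: add s0, s3, s9, s11.
From s0 via ε: add s2, s15.
From s9 via ε: add s10.
From s2 via ε: add s8.
ε-closure = {s0, s2, s3, s5, s8, s9, s10, s11, s15}, which has 9 states.

9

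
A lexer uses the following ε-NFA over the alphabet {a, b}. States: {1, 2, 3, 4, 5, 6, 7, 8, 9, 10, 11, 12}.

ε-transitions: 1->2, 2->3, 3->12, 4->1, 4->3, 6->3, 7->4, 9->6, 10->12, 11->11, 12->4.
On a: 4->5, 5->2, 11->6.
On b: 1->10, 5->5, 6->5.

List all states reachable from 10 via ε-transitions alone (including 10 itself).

Start with {10}.
From 10 via ε: add 12.
From 12 via ε: add 4.
From 4 via ε: add 1, 3.
From 1 via ε: add 2.
No new states can be added; the closed set is {1, 2, 3, 4, 10, 12}.

{1, 2, 3, 4, 10, 12}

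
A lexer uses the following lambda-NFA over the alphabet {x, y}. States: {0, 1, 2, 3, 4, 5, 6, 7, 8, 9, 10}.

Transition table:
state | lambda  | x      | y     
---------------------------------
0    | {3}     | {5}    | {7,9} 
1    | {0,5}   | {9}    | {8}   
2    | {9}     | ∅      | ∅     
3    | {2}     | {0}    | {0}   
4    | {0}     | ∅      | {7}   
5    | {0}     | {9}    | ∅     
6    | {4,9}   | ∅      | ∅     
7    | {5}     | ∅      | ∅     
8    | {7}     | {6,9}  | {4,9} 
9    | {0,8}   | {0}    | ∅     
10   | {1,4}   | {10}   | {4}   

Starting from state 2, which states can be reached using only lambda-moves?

{0, 2, 3, 5, 7, 8, 9}

Start with {2}.
From 2 via lambda: add 9.
From 9 via lambda: add 0, 8.
From 0 via lambda: add 3.
From 8 via lambda: add 7.
From 7 via lambda: add 5.
No new states can be added; the closed set is {0, 2, 3, 5, 7, 8, 9}.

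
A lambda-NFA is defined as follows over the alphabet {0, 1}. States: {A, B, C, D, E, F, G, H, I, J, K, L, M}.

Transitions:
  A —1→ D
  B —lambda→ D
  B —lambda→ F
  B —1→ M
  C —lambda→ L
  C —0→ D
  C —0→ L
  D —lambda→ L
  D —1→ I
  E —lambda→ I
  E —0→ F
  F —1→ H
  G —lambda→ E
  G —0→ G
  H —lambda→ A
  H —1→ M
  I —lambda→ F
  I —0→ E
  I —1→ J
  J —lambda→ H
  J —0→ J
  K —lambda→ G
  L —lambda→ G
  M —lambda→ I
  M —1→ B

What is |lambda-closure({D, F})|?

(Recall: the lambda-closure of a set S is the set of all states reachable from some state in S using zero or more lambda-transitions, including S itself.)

6

Start with {D, F}.
From D via lambda: add L.
From L via lambda: add G.
From G via lambda: add E.
From E via lambda: add I.
lambda-closure = {D, E, F, G, I, L}, which has 6 states.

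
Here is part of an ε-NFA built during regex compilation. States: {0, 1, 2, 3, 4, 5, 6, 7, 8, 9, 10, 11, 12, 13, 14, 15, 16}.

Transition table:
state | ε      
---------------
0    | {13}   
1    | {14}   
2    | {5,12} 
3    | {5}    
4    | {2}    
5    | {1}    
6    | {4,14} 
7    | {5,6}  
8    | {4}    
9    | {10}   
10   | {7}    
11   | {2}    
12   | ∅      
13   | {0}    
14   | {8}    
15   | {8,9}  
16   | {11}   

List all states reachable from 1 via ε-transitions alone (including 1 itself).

{1, 2, 4, 5, 8, 12, 14}

Start with {1}.
From 1 via ε: add 14.
From 14 via ε: add 8.
From 8 via ε: add 4.
From 4 via ε: add 2.
From 2 via ε: add 5, 12.
No new states can be added; the closed set is {1, 2, 4, 5, 8, 12, 14}.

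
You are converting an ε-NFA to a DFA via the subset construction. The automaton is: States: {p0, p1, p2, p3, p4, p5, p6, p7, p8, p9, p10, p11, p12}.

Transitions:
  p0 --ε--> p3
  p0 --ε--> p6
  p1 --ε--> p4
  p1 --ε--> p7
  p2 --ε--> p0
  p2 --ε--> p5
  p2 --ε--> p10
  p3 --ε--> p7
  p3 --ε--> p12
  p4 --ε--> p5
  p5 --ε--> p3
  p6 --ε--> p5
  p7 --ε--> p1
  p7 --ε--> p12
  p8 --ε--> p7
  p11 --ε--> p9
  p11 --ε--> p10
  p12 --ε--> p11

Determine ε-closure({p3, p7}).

{p1, p3, p4, p5, p7, p9, p10, p11, p12}

Start with {p3, p7}.
From p3 via ε: add p12.
From p7 via ε: add p1.
From p1 via ε: add p4.
From p12 via ε: add p11.
From p4 via ε: add p5.
From p11 via ε: add p9, p10.
No new states can be added; the closed set is {p1, p3, p4, p5, p7, p9, p10, p11, p12}.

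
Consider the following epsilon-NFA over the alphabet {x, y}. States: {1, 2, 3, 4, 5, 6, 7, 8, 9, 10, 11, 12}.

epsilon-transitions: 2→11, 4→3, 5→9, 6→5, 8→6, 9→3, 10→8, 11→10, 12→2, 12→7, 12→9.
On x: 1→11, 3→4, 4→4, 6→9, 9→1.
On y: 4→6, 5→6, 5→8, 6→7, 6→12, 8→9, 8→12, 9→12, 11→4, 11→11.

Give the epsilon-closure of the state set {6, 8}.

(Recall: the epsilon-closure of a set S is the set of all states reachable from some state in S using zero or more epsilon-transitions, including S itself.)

{3, 5, 6, 8, 9}

Start with {6, 8}.
From 6 via epsilon: add 5.
From 5 via epsilon: add 9.
From 9 via epsilon: add 3.
No new states can be added; the closed set is {3, 5, 6, 8, 9}.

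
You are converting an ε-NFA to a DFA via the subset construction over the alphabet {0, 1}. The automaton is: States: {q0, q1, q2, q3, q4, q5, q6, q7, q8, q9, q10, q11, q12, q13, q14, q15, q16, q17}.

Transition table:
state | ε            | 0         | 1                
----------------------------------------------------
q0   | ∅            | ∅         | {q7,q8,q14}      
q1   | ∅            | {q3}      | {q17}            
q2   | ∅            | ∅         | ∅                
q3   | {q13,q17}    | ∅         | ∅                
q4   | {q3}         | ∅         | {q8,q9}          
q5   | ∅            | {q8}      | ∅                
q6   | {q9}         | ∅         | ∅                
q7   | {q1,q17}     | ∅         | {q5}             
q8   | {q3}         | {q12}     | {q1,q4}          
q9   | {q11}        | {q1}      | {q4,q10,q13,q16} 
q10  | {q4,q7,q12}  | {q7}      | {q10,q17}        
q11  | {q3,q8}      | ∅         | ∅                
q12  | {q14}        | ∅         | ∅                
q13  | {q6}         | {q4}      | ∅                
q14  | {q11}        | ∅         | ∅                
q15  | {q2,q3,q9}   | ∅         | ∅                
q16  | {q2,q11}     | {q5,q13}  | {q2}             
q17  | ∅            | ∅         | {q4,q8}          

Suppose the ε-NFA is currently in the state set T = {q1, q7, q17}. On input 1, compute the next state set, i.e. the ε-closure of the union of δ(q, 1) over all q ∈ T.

{q3, q4, q5, q6, q8, q9, q11, q13, q17}

q1 on 1 → {q17}.
q7 on 1 → {q5}.
q17 on 1 → {q4, q8}.
Union after reading 1: {q4, q5, q8, q17}.
Now take the ε-closure:
From q4 via ε: add q3.
From q3 via ε: add q13.
From q13 via ε: add q6.
From q6 via ε: add q9.
From q9 via ε: add q11.
No new states can be added; the closed set is {q3, q4, q5, q6, q8, q9, q11, q13, q17}.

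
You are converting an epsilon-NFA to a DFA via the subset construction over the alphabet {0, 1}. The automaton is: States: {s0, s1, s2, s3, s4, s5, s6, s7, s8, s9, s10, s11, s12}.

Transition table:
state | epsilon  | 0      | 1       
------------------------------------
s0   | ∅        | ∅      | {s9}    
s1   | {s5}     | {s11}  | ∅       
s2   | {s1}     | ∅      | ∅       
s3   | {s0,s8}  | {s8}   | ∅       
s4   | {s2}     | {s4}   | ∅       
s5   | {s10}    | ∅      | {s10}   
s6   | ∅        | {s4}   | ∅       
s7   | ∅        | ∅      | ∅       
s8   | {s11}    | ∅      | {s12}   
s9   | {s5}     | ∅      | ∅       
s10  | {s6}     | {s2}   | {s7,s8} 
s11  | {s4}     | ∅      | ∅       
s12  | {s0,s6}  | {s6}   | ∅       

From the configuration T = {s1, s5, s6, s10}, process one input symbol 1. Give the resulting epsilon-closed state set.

{s1, s2, s4, s5, s6, s7, s8, s10, s11}

s5 on 1 → {s10}.
s10 on 1 → {s7, s8}.
No 1-transition from s1, s6.
Union after reading 1: {s7, s8, s10}.
Now take the epsilon-closure:
From s8 via epsilon: add s11.
From s10 via epsilon: add s6.
From s11 via epsilon: add s4.
From s4 via epsilon: add s2.
From s2 via epsilon: add s1.
From s1 via epsilon: add s5.
No new states can be added; the closed set is {s1, s2, s4, s5, s6, s7, s8, s10, s11}.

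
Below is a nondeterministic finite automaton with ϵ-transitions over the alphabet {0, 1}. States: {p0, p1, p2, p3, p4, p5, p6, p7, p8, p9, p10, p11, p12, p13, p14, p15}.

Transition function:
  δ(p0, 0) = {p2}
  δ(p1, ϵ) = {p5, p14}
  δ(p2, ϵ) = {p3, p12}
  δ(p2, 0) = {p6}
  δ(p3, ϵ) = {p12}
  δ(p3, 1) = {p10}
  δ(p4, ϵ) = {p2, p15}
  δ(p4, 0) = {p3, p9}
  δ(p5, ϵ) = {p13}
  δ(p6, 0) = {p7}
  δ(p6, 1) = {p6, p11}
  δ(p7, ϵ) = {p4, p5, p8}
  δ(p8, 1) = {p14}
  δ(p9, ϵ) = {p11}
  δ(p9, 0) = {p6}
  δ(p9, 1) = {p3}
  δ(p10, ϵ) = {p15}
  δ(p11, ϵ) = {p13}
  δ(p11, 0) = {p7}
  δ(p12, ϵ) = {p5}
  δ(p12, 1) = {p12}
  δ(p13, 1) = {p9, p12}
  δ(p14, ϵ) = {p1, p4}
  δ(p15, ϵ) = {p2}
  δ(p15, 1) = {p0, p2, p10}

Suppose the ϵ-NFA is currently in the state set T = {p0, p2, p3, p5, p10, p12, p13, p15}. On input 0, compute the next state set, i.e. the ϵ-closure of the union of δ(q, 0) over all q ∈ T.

p0 on 0 → {p2}.
p2 on 0 → {p6}.
No 0-transition from p3, p5, p10, p12, p13, p15.
Union after reading 0: {p2, p6}.
Now take the ϵ-closure:
From p2 via ϵ: add p3, p12.
From p12 via ϵ: add p5.
From p5 via ϵ: add p13.
No new states can be added; the closed set is {p2, p3, p5, p6, p12, p13}.

{p2, p3, p5, p6, p12, p13}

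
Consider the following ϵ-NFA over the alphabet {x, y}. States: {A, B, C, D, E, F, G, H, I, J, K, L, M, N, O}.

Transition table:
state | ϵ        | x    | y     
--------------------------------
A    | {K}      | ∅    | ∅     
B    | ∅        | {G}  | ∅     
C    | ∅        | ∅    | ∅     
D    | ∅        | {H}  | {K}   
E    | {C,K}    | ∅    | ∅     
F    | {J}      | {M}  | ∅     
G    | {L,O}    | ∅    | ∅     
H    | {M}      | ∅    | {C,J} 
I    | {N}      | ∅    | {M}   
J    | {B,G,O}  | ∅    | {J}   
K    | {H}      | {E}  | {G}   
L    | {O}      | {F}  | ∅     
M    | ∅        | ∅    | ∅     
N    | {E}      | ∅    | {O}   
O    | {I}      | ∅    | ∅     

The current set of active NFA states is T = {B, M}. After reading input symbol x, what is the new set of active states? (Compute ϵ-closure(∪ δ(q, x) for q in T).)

{C, E, G, H, I, K, L, M, N, O}

B on x → {G}.
No x-transition from M.
Union after reading x: {G}.
Now take the ϵ-closure:
From G via ϵ: add L, O.
From O via ϵ: add I.
From I via ϵ: add N.
From N via ϵ: add E.
From E via ϵ: add C, K.
From K via ϵ: add H.
From H via ϵ: add M.
No new states can be added; the closed set is {C, E, G, H, I, K, L, M, N, O}.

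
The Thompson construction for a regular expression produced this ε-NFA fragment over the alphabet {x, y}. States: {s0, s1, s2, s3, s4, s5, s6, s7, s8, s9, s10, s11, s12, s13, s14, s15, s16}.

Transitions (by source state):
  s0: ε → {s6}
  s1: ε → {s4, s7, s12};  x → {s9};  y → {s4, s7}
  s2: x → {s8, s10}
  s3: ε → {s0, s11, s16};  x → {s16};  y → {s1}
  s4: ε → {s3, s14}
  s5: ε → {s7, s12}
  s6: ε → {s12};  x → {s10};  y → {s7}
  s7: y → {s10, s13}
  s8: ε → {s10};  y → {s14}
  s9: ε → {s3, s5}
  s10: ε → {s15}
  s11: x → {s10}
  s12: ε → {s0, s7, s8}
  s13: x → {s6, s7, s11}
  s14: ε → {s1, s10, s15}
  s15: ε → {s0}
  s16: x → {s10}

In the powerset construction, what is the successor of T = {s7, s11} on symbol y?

s7 on y → {s10, s13}.
No y-transition from s11.
Union after reading y: {s10, s13}.
Now take the ε-closure:
From s10 via ε: add s15.
From s15 via ε: add s0.
From s0 via ε: add s6.
From s6 via ε: add s12.
From s12 via ε: add s7, s8.
No new states can be added; the closed set is {s0, s6, s7, s8, s10, s12, s13, s15}.

{s0, s6, s7, s8, s10, s12, s13, s15}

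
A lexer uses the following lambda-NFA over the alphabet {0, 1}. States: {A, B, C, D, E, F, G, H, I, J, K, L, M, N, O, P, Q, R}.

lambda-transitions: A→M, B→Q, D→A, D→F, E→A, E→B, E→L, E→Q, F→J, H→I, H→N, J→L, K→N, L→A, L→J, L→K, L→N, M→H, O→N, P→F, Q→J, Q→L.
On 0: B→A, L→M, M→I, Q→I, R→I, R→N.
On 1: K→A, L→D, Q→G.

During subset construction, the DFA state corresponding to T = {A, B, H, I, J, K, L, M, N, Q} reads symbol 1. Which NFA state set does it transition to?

{A, D, F, G, H, I, J, K, L, M, N}

K on 1 → {A}.
L on 1 → {D}.
Q on 1 → {G}.
No 1-transition from A, B, H, I, J, M, N.
Union after reading 1: {A, D, G}.
Now take the lambda-closure:
From A via lambda: add M.
From D via lambda: add F.
From F via lambda: add J.
From M via lambda: add H.
From H via lambda: add I, N.
From J via lambda: add L.
From L via lambda: add K.
No new states can be added; the closed set is {A, D, F, G, H, I, J, K, L, M, N}.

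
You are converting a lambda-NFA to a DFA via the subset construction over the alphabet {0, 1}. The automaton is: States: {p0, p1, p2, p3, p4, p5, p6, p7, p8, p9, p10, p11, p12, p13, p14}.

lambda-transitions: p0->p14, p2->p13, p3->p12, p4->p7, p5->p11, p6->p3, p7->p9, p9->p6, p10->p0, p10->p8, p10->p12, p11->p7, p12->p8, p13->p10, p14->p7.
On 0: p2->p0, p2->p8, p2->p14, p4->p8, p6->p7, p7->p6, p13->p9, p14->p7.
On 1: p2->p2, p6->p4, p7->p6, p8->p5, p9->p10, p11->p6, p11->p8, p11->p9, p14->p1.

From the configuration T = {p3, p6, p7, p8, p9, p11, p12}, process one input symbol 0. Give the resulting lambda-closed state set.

{p3, p6, p7, p8, p9, p12}

p6 on 0 → {p7}.
p7 on 0 → {p6}.
No 0-transition from p3, p8, p9, p11, p12.
Union after reading 0: {p6, p7}.
Now take the lambda-closure:
From p6 via lambda: add p3.
From p7 via lambda: add p9.
From p3 via lambda: add p12.
From p12 via lambda: add p8.
No new states can be added; the closed set is {p3, p6, p7, p8, p9, p12}.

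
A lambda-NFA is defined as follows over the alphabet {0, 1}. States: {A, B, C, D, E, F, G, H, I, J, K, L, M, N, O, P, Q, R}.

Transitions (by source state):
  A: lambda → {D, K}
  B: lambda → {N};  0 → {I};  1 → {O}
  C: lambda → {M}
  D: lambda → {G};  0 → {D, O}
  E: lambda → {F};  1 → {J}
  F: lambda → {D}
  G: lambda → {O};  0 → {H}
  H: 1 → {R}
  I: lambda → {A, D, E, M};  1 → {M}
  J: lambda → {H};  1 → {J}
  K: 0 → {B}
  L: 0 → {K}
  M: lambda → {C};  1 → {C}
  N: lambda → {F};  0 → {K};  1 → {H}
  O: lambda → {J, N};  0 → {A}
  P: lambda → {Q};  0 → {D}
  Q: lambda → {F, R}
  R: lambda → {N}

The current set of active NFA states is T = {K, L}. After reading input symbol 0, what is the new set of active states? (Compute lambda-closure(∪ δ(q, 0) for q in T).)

K on 0 → {B}.
L on 0 → {K}.
Union after reading 0: {B, K}.
Now take the lambda-closure:
From B via lambda: add N.
From N via lambda: add F.
From F via lambda: add D.
From D via lambda: add G.
From G via lambda: add O.
From O via lambda: add J.
From J via lambda: add H.
No new states can be added; the closed set is {B, D, F, G, H, J, K, N, O}.

{B, D, F, G, H, J, K, N, O}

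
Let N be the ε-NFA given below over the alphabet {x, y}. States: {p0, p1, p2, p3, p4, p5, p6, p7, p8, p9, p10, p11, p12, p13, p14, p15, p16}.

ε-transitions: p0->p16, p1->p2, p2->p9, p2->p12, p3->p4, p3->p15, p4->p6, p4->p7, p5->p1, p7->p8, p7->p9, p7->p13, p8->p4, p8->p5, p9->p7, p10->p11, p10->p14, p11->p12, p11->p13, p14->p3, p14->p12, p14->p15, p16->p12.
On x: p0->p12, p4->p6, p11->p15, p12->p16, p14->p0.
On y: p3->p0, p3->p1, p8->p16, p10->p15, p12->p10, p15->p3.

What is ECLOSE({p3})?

{p1, p2, p3, p4, p5, p6, p7, p8, p9, p12, p13, p15}

Start with {p3}.
From p3 via ε: add p4, p15.
From p4 via ε: add p6, p7.
From p7 via ε: add p8, p9, p13.
From p8 via ε: add p5.
From p5 via ε: add p1.
From p1 via ε: add p2.
From p2 via ε: add p12.
No new states can be added; the closed set is {p1, p2, p3, p4, p5, p6, p7, p8, p9, p12, p13, p15}.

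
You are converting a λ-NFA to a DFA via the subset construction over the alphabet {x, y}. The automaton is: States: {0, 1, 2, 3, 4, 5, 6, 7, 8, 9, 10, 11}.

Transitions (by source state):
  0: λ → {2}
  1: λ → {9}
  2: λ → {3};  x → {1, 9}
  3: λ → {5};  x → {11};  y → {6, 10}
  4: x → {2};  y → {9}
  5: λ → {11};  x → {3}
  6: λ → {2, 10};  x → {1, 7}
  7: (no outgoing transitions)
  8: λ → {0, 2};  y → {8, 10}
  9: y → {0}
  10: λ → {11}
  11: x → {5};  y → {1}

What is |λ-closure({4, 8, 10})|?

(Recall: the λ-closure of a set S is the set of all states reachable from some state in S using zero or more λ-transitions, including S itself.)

8

Start with {4, 8, 10}.
From 8 via λ: add 0, 2.
From 10 via λ: add 11.
From 2 via λ: add 3.
From 3 via λ: add 5.
λ-closure = {0, 2, 3, 4, 5, 8, 10, 11}, which has 8 states.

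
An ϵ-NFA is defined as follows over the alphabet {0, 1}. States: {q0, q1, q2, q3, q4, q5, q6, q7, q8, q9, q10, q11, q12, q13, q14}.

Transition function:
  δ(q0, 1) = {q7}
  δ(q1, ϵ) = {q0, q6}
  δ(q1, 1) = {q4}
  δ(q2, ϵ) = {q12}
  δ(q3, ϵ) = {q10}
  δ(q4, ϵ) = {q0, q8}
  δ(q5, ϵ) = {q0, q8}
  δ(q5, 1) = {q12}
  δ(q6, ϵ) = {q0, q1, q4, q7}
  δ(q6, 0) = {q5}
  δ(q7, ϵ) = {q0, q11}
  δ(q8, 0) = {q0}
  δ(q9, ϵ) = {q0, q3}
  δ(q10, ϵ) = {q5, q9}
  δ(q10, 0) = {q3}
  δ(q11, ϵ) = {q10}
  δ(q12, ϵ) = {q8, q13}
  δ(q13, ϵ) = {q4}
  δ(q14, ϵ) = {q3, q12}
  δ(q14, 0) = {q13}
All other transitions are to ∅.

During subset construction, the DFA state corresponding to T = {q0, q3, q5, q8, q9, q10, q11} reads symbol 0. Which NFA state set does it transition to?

{q0, q3, q5, q8, q9, q10}

q8 on 0 → {q0}.
q10 on 0 → {q3}.
No 0-transition from q0, q3, q5, q9, q11.
Union after reading 0: {q0, q3}.
Now take the ϵ-closure:
From q3 via ϵ: add q10.
From q10 via ϵ: add q5, q9.
From q5 via ϵ: add q8.
No new states can be added; the closed set is {q0, q3, q5, q8, q9, q10}.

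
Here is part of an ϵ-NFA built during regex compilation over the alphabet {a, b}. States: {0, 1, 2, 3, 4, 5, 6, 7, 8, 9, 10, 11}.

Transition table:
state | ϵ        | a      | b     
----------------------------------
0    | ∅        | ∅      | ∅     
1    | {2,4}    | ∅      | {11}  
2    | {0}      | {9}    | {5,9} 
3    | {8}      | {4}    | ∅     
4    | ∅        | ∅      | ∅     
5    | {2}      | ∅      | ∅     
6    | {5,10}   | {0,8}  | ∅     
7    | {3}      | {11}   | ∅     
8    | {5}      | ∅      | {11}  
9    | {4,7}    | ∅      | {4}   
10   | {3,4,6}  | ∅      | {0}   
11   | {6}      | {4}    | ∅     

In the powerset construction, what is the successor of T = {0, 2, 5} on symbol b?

{0, 2, 3, 4, 5, 7, 8, 9}

2 on b → {5, 9}.
No b-transition from 0, 5.
Union after reading b: {5, 9}.
Now take the ϵ-closure:
From 5 via ϵ: add 2.
From 9 via ϵ: add 4, 7.
From 2 via ϵ: add 0.
From 7 via ϵ: add 3.
From 3 via ϵ: add 8.
No new states can be added; the closed set is {0, 2, 3, 4, 5, 7, 8, 9}.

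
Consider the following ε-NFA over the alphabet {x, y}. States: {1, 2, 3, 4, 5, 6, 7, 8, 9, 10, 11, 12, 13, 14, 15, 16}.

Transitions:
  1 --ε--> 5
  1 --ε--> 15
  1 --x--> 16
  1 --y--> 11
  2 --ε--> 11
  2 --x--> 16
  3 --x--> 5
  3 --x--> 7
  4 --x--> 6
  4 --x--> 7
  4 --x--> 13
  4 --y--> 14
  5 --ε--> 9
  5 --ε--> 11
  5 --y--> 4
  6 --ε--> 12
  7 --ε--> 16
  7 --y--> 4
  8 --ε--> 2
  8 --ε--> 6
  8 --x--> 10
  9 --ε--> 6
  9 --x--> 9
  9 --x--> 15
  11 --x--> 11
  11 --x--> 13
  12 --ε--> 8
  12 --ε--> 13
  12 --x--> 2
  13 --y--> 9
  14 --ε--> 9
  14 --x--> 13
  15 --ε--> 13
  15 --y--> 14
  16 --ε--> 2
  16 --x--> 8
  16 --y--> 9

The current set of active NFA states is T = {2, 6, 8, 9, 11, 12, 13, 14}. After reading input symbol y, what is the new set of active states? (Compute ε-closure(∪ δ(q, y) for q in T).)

{2, 6, 8, 9, 11, 12, 13}

13 on y → {9}.
No y-transition from 2, 6, 8, 9, 11, 12, 14.
Union after reading y: {9}.
Now take the ε-closure:
From 9 via ε: add 6.
From 6 via ε: add 12.
From 12 via ε: add 8, 13.
From 8 via ε: add 2.
From 2 via ε: add 11.
No new states can be added; the closed set is {2, 6, 8, 9, 11, 12, 13}.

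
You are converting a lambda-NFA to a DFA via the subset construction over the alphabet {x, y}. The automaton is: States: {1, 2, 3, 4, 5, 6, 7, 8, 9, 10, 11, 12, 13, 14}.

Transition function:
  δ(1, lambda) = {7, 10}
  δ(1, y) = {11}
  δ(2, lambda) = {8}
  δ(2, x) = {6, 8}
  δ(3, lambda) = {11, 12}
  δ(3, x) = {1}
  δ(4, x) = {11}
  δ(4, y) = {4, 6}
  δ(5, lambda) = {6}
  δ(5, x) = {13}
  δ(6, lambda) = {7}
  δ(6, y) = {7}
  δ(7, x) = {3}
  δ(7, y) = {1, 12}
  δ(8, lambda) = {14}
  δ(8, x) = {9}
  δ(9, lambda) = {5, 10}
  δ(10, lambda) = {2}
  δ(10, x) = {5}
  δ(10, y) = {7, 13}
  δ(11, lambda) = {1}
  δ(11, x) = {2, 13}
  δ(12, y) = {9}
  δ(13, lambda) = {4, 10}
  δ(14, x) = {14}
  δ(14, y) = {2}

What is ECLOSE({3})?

{1, 2, 3, 7, 8, 10, 11, 12, 14}

Start with {3}.
From 3 via lambda: add 11, 12.
From 11 via lambda: add 1.
From 1 via lambda: add 7, 10.
From 10 via lambda: add 2.
From 2 via lambda: add 8.
From 8 via lambda: add 14.
No new states can be added; the closed set is {1, 2, 3, 7, 8, 10, 11, 12, 14}.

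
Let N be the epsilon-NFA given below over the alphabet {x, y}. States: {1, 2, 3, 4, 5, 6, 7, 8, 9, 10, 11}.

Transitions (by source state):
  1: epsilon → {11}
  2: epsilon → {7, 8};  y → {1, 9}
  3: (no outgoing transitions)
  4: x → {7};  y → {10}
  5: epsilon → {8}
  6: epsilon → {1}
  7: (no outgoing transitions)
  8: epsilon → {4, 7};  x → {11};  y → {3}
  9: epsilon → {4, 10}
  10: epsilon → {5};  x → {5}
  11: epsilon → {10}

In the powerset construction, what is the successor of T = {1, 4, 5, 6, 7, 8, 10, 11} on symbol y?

4 on y → {10}.
8 on y → {3}.
No y-transition from 1, 5, 6, 7, 10, 11.
Union after reading y: {3, 10}.
Now take the epsilon-closure:
From 10 via epsilon: add 5.
From 5 via epsilon: add 8.
From 8 via epsilon: add 4, 7.
No new states can be added; the closed set is {3, 4, 5, 7, 8, 10}.

{3, 4, 5, 7, 8, 10}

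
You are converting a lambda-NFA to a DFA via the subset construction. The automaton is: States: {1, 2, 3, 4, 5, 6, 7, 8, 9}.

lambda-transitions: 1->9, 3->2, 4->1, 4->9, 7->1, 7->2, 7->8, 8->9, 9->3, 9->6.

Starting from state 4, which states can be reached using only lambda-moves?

{1, 2, 3, 4, 6, 9}

Start with {4}.
From 4 via lambda: add 1, 9.
From 9 via lambda: add 3, 6.
From 3 via lambda: add 2.
No new states can be added; the closed set is {1, 2, 3, 4, 6, 9}.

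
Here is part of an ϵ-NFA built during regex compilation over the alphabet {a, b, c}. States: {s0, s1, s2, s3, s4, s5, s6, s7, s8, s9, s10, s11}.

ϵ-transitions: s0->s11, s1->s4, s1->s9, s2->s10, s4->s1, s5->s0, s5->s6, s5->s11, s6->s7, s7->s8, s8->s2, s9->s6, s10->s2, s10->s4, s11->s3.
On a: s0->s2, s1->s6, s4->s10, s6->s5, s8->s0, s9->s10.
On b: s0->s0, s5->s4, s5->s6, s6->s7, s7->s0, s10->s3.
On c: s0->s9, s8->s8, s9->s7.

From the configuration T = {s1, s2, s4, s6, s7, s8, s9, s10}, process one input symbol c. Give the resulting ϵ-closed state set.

{s1, s2, s4, s6, s7, s8, s9, s10}

s8 on c → {s8}.
s9 on c → {s7}.
No c-transition from s1, s2, s4, s6, s7, s10.
Union after reading c: {s7, s8}.
Now take the ϵ-closure:
From s8 via ϵ: add s2.
From s2 via ϵ: add s10.
From s10 via ϵ: add s4.
From s4 via ϵ: add s1.
From s1 via ϵ: add s9.
From s9 via ϵ: add s6.
No new states can be added; the closed set is {s1, s2, s4, s6, s7, s8, s9, s10}.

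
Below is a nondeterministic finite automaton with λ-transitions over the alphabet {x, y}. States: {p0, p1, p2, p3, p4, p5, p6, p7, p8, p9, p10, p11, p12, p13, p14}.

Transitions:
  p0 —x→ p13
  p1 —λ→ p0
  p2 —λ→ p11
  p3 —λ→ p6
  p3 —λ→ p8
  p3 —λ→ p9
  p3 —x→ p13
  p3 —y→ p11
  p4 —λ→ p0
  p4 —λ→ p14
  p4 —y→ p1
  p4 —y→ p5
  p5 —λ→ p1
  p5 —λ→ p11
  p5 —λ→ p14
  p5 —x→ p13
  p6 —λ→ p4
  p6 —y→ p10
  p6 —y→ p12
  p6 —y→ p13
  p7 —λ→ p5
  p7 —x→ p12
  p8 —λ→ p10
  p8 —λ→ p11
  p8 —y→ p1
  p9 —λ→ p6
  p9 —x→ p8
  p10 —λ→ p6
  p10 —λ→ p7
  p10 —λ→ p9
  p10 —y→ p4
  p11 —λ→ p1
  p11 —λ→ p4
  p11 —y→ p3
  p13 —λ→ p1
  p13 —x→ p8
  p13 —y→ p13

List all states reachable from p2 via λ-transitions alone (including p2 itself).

Start with {p2}.
From p2 via λ: add p11.
From p11 via λ: add p1, p4.
From p1 via λ: add p0.
From p4 via λ: add p14.
No new states can be added; the closed set is {p0, p1, p2, p4, p11, p14}.

{p0, p1, p2, p4, p11, p14}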